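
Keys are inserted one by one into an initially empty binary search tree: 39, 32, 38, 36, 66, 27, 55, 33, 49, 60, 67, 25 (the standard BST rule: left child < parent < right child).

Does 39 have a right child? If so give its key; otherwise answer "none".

66

Insert 39: tree is empty, so 39 becomes the root.
Insert 32: 32 < 39 → go left. Place as left child of 39.
Insert 38: 38 < 39 → go left; 38 > 32 → go right. Place as right child of 32.
Insert 36: 36 < 39 → go left; 36 > 32 → go right; 36 < 38 → go left. Place as left child of 38.
Insert 66: 66 > 39 → go right. Place as right child of 39.
Insert 27: 27 < 39 → go left; 27 < 32 → go left. Place as left child of 32.
Insert 55: 55 > 39 → go right; 55 < 66 → go left. Place as left child of 66.
Insert 33: 33 < 39 → go left; 33 > 32 → go right; 33 < 38 → go left; 33 < 36 → go left. Place as left child of 36.
Insert 49: 49 > 39 → go right; 49 < 66 → go left; 49 < 55 → go left. Place as left child of 55.
Insert 60: 60 > 39 → go right; 60 < 66 → go left; 60 > 55 → go right. Place as right child of 55.
Insert 67: 67 > 39 → go right; 67 > 66 → go right. Place as right child of 66.
Insert 25: 25 < 39 → go left; 25 < 32 → go left; 25 < 27 → go left. Place as left child of 27.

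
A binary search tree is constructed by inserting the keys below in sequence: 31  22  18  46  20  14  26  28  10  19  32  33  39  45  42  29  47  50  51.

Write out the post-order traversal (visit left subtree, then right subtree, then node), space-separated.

10 14 19 20 18 29 28 26 22 42 45 39 33 32 51 50 47 46 31

Insert 31: tree is empty, so 31 becomes the root.
Insert 22: 22 < 31 → go left. Place as left child of 31.
Insert 18: 18 < 31 → go left; 18 < 22 → go left. Place as left child of 22.
Insert 46: 46 > 31 → go right. Place as right child of 31.
Insert 20: 20 < 31 → go left; 20 < 22 → go left; 20 > 18 → go right. Place as right child of 18.
Insert 14: 14 < 31 → go left; 14 < 22 → go left; 14 < 18 → go left. Place as left child of 18.
Insert 26: 26 < 31 → go left; 26 > 22 → go right. Place as right child of 22.
Insert 28: 28 < 31 → go left; 28 > 22 → go right; 28 > 26 → go right. Place as right child of 26.
Insert 10: 10 < 31 → go left; 10 < 22 → go left; 10 < 18 → go left; 10 < 14 → go left. Place as left child of 14.
Insert 19: 19 < 31 → go left; 19 < 22 → go left; 19 > 18 → go right; 19 < 20 → go left. Place as left child of 20.
Insert 32: 32 > 31 → go right; 32 < 46 → go left. Place as left child of 46.
Insert 33: 33 > 31 → go right; 33 < 46 → go left; 33 > 32 → go right. Place as right child of 32.
Insert 39: 39 > 31 → go right; 39 < 46 → go left; 39 > 32 → go right; 39 > 33 → go right. Place as right child of 33.
Insert 45: 45 > 31 → go right; 45 < 46 → go left; 45 > 32 → go right; 45 > 33 → go right; 45 > 39 → go right. Place as right child of 39.
Insert 42: 42 > 31 → go right; 42 < 46 → go left; 42 > 32 → go right; 42 > 33 → go right; 42 > 39 → go right; 42 < 45 → go left. Place as left child of 45.
Insert 29: 29 < 31 → go left; 29 > 22 → go right; 29 > 26 → go right; 29 > 28 → go right. Place as right child of 28.
Insert 47: 47 > 31 → go right; 47 > 46 → go right. Place as right child of 46.
Insert 50: 50 > 31 → go right; 50 > 46 → go right; 50 > 47 → go right. Place as right child of 47.
Insert 51: 51 > 31 → go right; 51 > 46 → go right; 51 > 47 → go right; 51 > 50 → go right. Place as right child of 50.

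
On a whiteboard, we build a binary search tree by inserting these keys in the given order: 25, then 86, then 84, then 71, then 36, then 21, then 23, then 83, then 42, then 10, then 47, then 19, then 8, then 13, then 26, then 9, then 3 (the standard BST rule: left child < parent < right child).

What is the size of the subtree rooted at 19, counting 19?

2

Insert 25: tree is empty, so 25 becomes the root.
Insert 86: 86 > 25 → go right. Place as right child of 25.
Insert 84: 84 > 25 → go right; 84 < 86 → go left. Place as left child of 86.
Insert 71: 71 > 25 → go right; 71 < 86 → go left; 71 < 84 → go left. Place as left child of 84.
Insert 36: 36 > 25 → go right; 36 < 86 → go left; 36 < 84 → go left; 36 < 71 → go left. Place as left child of 71.
Insert 21: 21 < 25 → go left. Place as left child of 25.
Insert 23: 23 < 25 → go left; 23 > 21 → go right. Place as right child of 21.
Insert 83: 83 > 25 → go right; 83 < 86 → go left; 83 < 84 → go left; 83 > 71 → go right. Place as right child of 71.
Insert 42: 42 > 25 → go right; 42 < 86 → go left; 42 < 84 → go left; 42 < 71 → go left; 42 > 36 → go right. Place as right child of 36.
Insert 10: 10 < 25 → go left; 10 < 21 → go left. Place as left child of 21.
Insert 47: 47 > 25 → go right; 47 < 86 → go left; 47 < 84 → go left; 47 < 71 → go left; 47 > 36 → go right; 47 > 42 → go right. Place as right child of 42.
Insert 19: 19 < 25 → go left; 19 < 21 → go left; 19 > 10 → go right. Place as right child of 10.
Insert 8: 8 < 25 → go left; 8 < 21 → go left; 8 < 10 → go left. Place as left child of 10.
Insert 13: 13 < 25 → go left; 13 < 21 → go left; 13 > 10 → go right; 13 < 19 → go left. Place as left child of 19.
Insert 26: 26 > 25 → go right; 26 < 86 → go left; 26 < 84 → go left; 26 < 71 → go left; 26 < 36 → go left. Place as left child of 36.
Insert 9: 9 < 25 → go left; 9 < 21 → go left; 9 < 10 → go left; 9 > 8 → go right. Place as right child of 8.
Insert 3: 3 < 25 → go left; 3 < 21 → go left; 3 < 10 → go left; 3 < 8 → go left. Place as left child of 8.

Subtree rooted at 19 contains: 19, 13 — 2 nodes.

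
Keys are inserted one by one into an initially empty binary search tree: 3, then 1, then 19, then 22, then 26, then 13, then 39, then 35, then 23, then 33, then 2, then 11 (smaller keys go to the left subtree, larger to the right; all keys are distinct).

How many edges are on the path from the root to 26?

Insert 3: tree is empty, so 3 becomes the root.
Insert 1: 1 < 3 → go left. Place as left child of 3.
Insert 19: 19 > 3 → go right. Place as right child of 3.
Insert 22: 22 > 3 → go right; 22 > 19 → go right. Place as right child of 19.
Insert 26: 26 > 3 → go right; 26 > 19 → go right; 26 > 22 → go right. Place as right child of 22.
Insert 13: 13 > 3 → go right; 13 < 19 → go left. Place as left child of 19.
Insert 39: 39 > 3 → go right; 39 > 19 → go right; 39 > 22 → go right; 39 > 26 → go right. Place as right child of 26.
Insert 35: 35 > 3 → go right; 35 > 19 → go right; 35 > 22 → go right; 35 > 26 → go right; 35 < 39 → go left. Place as left child of 39.
Insert 23: 23 > 3 → go right; 23 > 19 → go right; 23 > 22 → go right; 23 < 26 → go left. Place as left child of 26.
Insert 33: 33 > 3 → go right; 33 > 19 → go right; 33 > 22 → go right; 33 > 26 → go right; 33 < 39 → go left; 33 < 35 → go left. Place as left child of 35.
Insert 2: 2 < 3 → go left; 2 > 1 → go right. Place as right child of 1.
Insert 11: 11 > 3 → go right; 11 < 19 → go left; 11 < 13 → go left. Place as left child of 13.

Path to 26: 3 → 19 → 22 → 26, which is 3 edges.

3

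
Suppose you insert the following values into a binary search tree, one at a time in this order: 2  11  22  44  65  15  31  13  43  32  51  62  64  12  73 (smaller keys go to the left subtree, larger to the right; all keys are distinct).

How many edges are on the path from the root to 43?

2: root
11: right child of 2 (depth 1)
22: right child of 11 (depth 2)
44: right child of 22 (depth 3)
65: right child of 44 (depth 4)
15: left child of 22 (depth 3)
31: left child of 44 (depth 4)
13: left child of 15 (depth 4)
43: right child of 31 (depth 5)
32: left child of 43 (depth 6)
51: left child of 65 (depth 5)
62: right child of 51 (depth 6)
64: right child of 62 (depth 7)
12: left child of 13 (depth 5)
73: right child of 65 (depth 5)

Path to 43: 2 → 11 → 22 → 44 → 31 → 43, which is 5 edges.

5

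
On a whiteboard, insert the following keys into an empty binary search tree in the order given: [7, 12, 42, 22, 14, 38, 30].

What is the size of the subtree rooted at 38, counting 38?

2

Insert 7: tree is empty, so 7 becomes the root.
Insert 12: 12 > 7 → go right. Place as right child of 7.
Insert 42: 42 > 7 → go right; 42 > 12 → go right. Place as right child of 12.
Insert 22: 22 > 7 → go right; 22 > 12 → go right; 22 < 42 → go left. Place as left child of 42.
Insert 14: 14 > 7 → go right; 14 > 12 → go right; 14 < 42 → go left; 14 < 22 → go left. Place as left child of 22.
Insert 38: 38 > 7 → go right; 38 > 12 → go right; 38 < 42 → go left; 38 > 22 → go right. Place as right child of 22.
Insert 30: 30 > 7 → go right; 30 > 12 → go right; 30 < 42 → go left; 30 > 22 → go right; 30 < 38 → go left. Place as left child of 38.

Subtree rooted at 38 contains: 38, 30 — 2 nodes.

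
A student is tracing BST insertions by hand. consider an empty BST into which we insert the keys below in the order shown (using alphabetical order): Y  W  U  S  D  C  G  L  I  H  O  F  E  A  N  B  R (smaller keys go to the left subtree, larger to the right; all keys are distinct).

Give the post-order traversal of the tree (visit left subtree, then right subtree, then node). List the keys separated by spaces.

Y: root
W: left child of Y (depth 1)
U: left child of W (depth 2)
S: left child of U (depth 3)
D: left child of S (depth 4)
C: left child of D (depth 5)
G: right child of D (depth 5)
L: right child of G (depth 6)
I: left child of L (depth 7)
H: left child of I (depth 8)
O: right child of L (depth 7)
F: left child of G (depth 6)
E: left child of F (depth 7)
A: left child of C (depth 6)
N: left child of O (depth 8)
B: right child of A (depth 7)
R: right child of O (depth 8)

B A C E F H I N R O L G D S U W Y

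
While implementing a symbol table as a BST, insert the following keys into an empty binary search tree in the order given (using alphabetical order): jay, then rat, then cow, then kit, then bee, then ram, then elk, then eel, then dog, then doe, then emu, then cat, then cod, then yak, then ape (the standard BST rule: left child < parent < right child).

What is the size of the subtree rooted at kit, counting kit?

jay: root
rat: right child of jay (depth 1)
cow: left child of jay (depth 1)
kit: left child of rat (depth 2)
bee: left child of cow (depth 2)
ram: right child of kit (depth 3)
elk: right child of cow (depth 2)
eel: left child of elk (depth 3)
dog: left child of eel (depth 4)
doe: left child of dog (depth 5)
emu: right child of elk (depth 3)
cat: right child of bee (depth 3)
cod: right child of cat (depth 4)
yak: right child of rat (depth 2)
ape: left child of bee (depth 3)

Subtree rooted at kit contains: kit, ram — 2 nodes.

2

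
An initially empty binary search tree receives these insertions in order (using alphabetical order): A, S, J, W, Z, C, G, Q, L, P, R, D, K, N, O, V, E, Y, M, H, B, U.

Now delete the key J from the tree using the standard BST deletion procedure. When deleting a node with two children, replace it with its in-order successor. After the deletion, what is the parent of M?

A: root
S: right child of A (depth 1)
J: left child of S (depth 2)
W: right child of S (depth 2)
Z: right child of W (depth 3)
C: left child of J (depth 3)
G: right child of C (depth 4)
Q: right child of J (depth 3)
L: left child of Q (depth 4)
P: right child of L (depth 5)
R: right child of Q (depth 4)
D: left child of G (depth 5)
K: left child of L (depth 5)
N: left child of P (depth 6)
O: right child of N (depth 7)
V: left child of W (depth 3)
E: right child of D (depth 6)
Y: left child of Z (depth 4)
M: left child of N (depth 7)
H: right child of G (depth 5)
B: left child of C (depth 4)
U: left child of V (depth 4)

Delete J (two children — replace with in-order successor).
After deletion, M's parent is N.

N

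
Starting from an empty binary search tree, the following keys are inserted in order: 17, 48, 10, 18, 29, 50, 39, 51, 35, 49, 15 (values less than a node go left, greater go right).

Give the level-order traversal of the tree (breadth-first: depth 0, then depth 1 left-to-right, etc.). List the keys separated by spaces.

Insert 17: tree is empty, so 17 becomes the root.
Insert 48: 48 > 17 → go right. Place as right child of 17.
Insert 10: 10 < 17 → go left. Place as left child of 17.
Insert 18: 18 > 17 → go right; 18 < 48 → go left. Place as left child of 48.
Insert 29: 29 > 17 → go right; 29 < 48 → go left; 29 > 18 → go right. Place as right child of 18.
Insert 50: 50 > 17 → go right; 50 > 48 → go right. Place as right child of 48.
Insert 39: 39 > 17 → go right; 39 < 48 → go left; 39 > 18 → go right; 39 > 29 → go right. Place as right child of 29.
Insert 51: 51 > 17 → go right; 51 > 48 → go right; 51 > 50 → go right. Place as right child of 50.
Insert 35: 35 > 17 → go right; 35 < 48 → go left; 35 > 18 → go right; 35 > 29 → go right; 35 < 39 → go left. Place as left child of 39.
Insert 49: 49 > 17 → go right; 49 > 48 → go right; 49 < 50 → go left. Place as left child of 50.
Insert 15: 15 < 17 → go left; 15 > 10 → go right. Place as right child of 10.

17 10 48 15 18 50 29 49 51 39 35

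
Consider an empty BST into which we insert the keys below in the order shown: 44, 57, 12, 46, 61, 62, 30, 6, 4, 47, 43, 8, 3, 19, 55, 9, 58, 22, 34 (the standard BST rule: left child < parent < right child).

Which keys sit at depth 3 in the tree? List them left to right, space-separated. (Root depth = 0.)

4 8 19 43 47 58 62

Insert 44: tree is empty, so 44 becomes the root.
Insert 57: 57 > 44 → go right. Place as right child of 44.
Insert 12: 12 < 44 → go left. Place as left child of 44.
Insert 46: 46 > 44 → go right; 46 < 57 → go left. Place as left child of 57.
Insert 61: 61 > 44 → go right; 61 > 57 → go right. Place as right child of 57.
Insert 62: 62 > 44 → go right; 62 > 57 → go right; 62 > 61 → go right. Place as right child of 61.
Insert 30: 30 < 44 → go left; 30 > 12 → go right. Place as right child of 12.
Insert 6: 6 < 44 → go left; 6 < 12 → go left. Place as left child of 12.
Insert 4: 4 < 44 → go left; 4 < 12 → go left; 4 < 6 → go left. Place as left child of 6.
Insert 47: 47 > 44 → go right; 47 < 57 → go left; 47 > 46 → go right. Place as right child of 46.
Insert 43: 43 < 44 → go left; 43 > 12 → go right; 43 > 30 → go right. Place as right child of 30.
Insert 8: 8 < 44 → go left; 8 < 12 → go left; 8 > 6 → go right. Place as right child of 6.
Insert 3: 3 < 44 → go left; 3 < 12 → go left; 3 < 6 → go left; 3 < 4 → go left. Place as left child of 4.
Insert 19: 19 < 44 → go left; 19 > 12 → go right; 19 < 30 → go left. Place as left child of 30.
Insert 55: 55 > 44 → go right; 55 < 57 → go left; 55 > 46 → go right; 55 > 47 → go right. Place as right child of 47.
Insert 9: 9 < 44 → go left; 9 < 12 → go left; 9 > 6 → go right; 9 > 8 → go right. Place as right child of 8.
Insert 58: 58 > 44 → go right; 58 > 57 → go right; 58 < 61 → go left. Place as left child of 61.
Insert 22: 22 < 44 → go left; 22 > 12 → go right; 22 < 30 → go left; 22 > 19 → go right. Place as right child of 19.
Insert 34: 34 < 44 → go left; 34 > 12 → go right; 34 > 30 → go right; 34 < 43 → go left. Place as left child of 43.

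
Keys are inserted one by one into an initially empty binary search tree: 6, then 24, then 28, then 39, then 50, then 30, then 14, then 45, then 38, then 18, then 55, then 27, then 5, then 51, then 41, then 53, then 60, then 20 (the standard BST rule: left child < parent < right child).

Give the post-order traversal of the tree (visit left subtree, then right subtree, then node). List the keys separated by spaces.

Insert 6: tree is empty, so 6 becomes the root.
Insert 24: 24 > 6 → go right. Place as right child of 6.
Insert 28: 28 > 6 → go right; 28 > 24 → go right. Place as right child of 24.
Insert 39: 39 > 6 → go right; 39 > 24 → go right; 39 > 28 → go right. Place as right child of 28.
Insert 50: 50 > 6 → go right; 50 > 24 → go right; 50 > 28 → go right; 50 > 39 → go right. Place as right child of 39.
Insert 30: 30 > 6 → go right; 30 > 24 → go right; 30 > 28 → go right; 30 < 39 → go left. Place as left child of 39.
Insert 14: 14 > 6 → go right; 14 < 24 → go left. Place as left child of 24.
Insert 45: 45 > 6 → go right; 45 > 24 → go right; 45 > 28 → go right; 45 > 39 → go right; 45 < 50 → go left. Place as left child of 50.
Insert 38: 38 > 6 → go right; 38 > 24 → go right; 38 > 28 → go right; 38 < 39 → go left; 38 > 30 → go right. Place as right child of 30.
Insert 18: 18 > 6 → go right; 18 < 24 → go left; 18 > 14 → go right. Place as right child of 14.
Insert 55: 55 > 6 → go right; 55 > 24 → go right; 55 > 28 → go right; 55 > 39 → go right; 55 > 50 → go right. Place as right child of 50.
Insert 27: 27 > 6 → go right; 27 > 24 → go right; 27 < 28 → go left. Place as left child of 28.
Insert 5: 5 < 6 → go left. Place as left child of 6.
Insert 51: 51 > 6 → go right; 51 > 24 → go right; 51 > 28 → go right; 51 > 39 → go right; 51 > 50 → go right; 51 < 55 → go left. Place as left child of 55.
Insert 41: 41 > 6 → go right; 41 > 24 → go right; 41 > 28 → go right; 41 > 39 → go right; 41 < 50 → go left; 41 < 45 → go left. Place as left child of 45.
Insert 53: 53 > 6 → go right; 53 > 24 → go right; 53 > 28 → go right; 53 > 39 → go right; 53 > 50 → go right; 53 < 55 → go left; 53 > 51 → go right. Place as right child of 51.
Insert 60: 60 > 6 → go right; 60 > 24 → go right; 60 > 28 → go right; 60 > 39 → go right; 60 > 50 → go right; 60 > 55 → go right. Place as right child of 55.
Insert 20: 20 > 6 → go right; 20 < 24 → go left; 20 > 14 → go right; 20 > 18 → go right. Place as right child of 18.

5 20 18 14 27 38 30 41 45 53 51 60 55 50 39 28 24 6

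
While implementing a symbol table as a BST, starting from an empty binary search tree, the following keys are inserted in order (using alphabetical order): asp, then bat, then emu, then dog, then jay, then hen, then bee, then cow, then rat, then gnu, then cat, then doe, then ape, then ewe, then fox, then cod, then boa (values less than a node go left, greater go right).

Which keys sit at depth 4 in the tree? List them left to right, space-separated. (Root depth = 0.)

asp: root
bat: right child of asp (depth 1)
emu: right child of bat (depth 2)
dog: left child of emu (depth 3)
jay: right child of emu (depth 3)
hen: left child of jay (depth 4)
bee: left child of dog (depth 4)
cow: right child of bee (depth 5)
rat: right child of jay (depth 4)
gnu: left child of hen (depth 5)
cat: left child of cow (depth 6)
doe: right child of cow (depth 6)
ape: left child of asp (depth 1)
ewe: left child of gnu (depth 6)
fox: right child of ewe (depth 7)
cod: right child of cat (depth 7)
boa: left child of cat (depth 7)

bee hen rat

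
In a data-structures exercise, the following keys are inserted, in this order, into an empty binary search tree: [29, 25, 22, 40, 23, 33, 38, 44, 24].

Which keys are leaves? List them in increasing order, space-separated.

24 38 44

29: root
25: left child of 29 (depth 1)
22: left child of 25 (depth 2)
40: right child of 29 (depth 1)
23: right child of 22 (depth 3)
33: left child of 40 (depth 2)
38: right child of 33 (depth 3)
44: right child of 40 (depth 2)
24: right child of 23 (depth 4)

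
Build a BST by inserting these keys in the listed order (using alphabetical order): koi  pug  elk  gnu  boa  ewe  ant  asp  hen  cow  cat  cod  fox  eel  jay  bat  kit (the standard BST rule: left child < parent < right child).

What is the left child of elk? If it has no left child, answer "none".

Resulting structure (node: left, right):
  koi: L=elk, R=pug
  pug: L=–, R=–
  elk: L=boa, R=gnu
  gnu: L=ewe, R=hen
  boa: L=ant, R=cow
  ewe: L=–, R=fox
  ant: L=–, R=asp
  asp: L=–, R=bat
  hen: L=–, R=jay
  cow: L=cat, R=eel
  cat: L=–, R=cod
  cod: L=–, R=–
  fox: L=–, R=–
  eel: L=–, R=–
  jay: L=–, R=kit
  bat: L=–, R=–
  kit: L=–, R=–

boa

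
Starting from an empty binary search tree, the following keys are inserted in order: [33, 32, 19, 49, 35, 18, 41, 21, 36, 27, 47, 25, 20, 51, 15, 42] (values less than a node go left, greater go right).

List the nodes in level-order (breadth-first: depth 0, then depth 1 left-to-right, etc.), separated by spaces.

33 32 49 19 35 51 18 21 41 15 20 27 36 47 25 42

Insert 33: tree is empty, so 33 becomes the root.
Insert 32: 32 < 33 → go left. Place as left child of 33.
Insert 19: 19 < 33 → go left; 19 < 32 → go left. Place as left child of 32.
Insert 49: 49 > 33 → go right. Place as right child of 33.
Insert 35: 35 > 33 → go right; 35 < 49 → go left. Place as left child of 49.
Insert 18: 18 < 33 → go left; 18 < 32 → go left; 18 < 19 → go left. Place as left child of 19.
Insert 41: 41 > 33 → go right; 41 < 49 → go left; 41 > 35 → go right. Place as right child of 35.
Insert 21: 21 < 33 → go left; 21 < 32 → go left; 21 > 19 → go right. Place as right child of 19.
Insert 36: 36 > 33 → go right; 36 < 49 → go left; 36 > 35 → go right; 36 < 41 → go left. Place as left child of 41.
Insert 27: 27 < 33 → go left; 27 < 32 → go left; 27 > 19 → go right; 27 > 21 → go right. Place as right child of 21.
Insert 47: 47 > 33 → go right; 47 < 49 → go left; 47 > 35 → go right; 47 > 41 → go right. Place as right child of 41.
Insert 25: 25 < 33 → go left; 25 < 32 → go left; 25 > 19 → go right; 25 > 21 → go right; 25 < 27 → go left. Place as left child of 27.
Insert 20: 20 < 33 → go left; 20 < 32 → go left; 20 > 19 → go right; 20 < 21 → go left. Place as left child of 21.
Insert 51: 51 > 33 → go right; 51 > 49 → go right. Place as right child of 49.
Insert 15: 15 < 33 → go left; 15 < 32 → go left; 15 < 19 → go left; 15 < 18 → go left. Place as left child of 18.
Insert 42: 42 > 33 → go right; 42 < 49 → go left; 42 > 35 → go right; 42 > 41 → go right; 42 < 47 → go left. Place as left child of 47.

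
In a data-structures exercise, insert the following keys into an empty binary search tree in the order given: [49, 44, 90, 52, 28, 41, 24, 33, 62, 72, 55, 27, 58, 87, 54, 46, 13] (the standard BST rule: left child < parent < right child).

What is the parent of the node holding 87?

Resulting structure (node: left, right):
  49: L=44, R=90
  44: L=28, R=46
  90: L=52, R=–
  52: L=–, R=62
  28: L=24, R=41
  41: L=33, R=–
  24: L=13, R=27
  33: L=–, R=–
  62: L=55, R=72
  72: L=–, R=87
  55: L=54, R=58
  27: L=–, R=–
  58: L=–, R=–
  87: L=–, R=–
  54: L=–, R=–
  46: L=–, R=–
  13: L=–, R=–

72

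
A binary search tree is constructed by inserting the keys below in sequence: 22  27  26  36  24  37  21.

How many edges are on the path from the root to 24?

Resulting structure (node: left, right):
  22: L=21, R=27
  27: L=26, R=36
  26: L=24, R=–
  36: L=–, R=37
  24: L=–, R=–
  37: L=–, R=–
  21: L=–, R=–

Path to 24: 22 → 27 → 26 → 24, which is 3 edges.

3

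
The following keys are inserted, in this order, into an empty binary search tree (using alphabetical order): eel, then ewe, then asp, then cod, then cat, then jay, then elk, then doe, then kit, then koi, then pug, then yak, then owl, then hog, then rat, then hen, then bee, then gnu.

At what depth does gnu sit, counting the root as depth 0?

Insert eel: tree is empty, so eel becomes the root.
Insert ewe: ewe > eel → go right. Place as right child of eel.
Insert asp: asp < eel → go left. Place as left child of eel.
Insert cod: cod < eel → go left; cod > asp → go right. Place as right child of asp.
Insert cat: cat < eel → go left; cat > asp → go right; cat < cod → go left. Place as left child of cod.
Insert jay: jay > eel → go right; jay > ewe → go right. Place as right child of ewe.
Insert elk: elk > eel → go right; elk < ewe → go left. Place as left child of ewe.
Insert doe: doe < eel → go left; doe > asp → go right; doe > cod → go right. Place as right child of cod.
Insert kit: kit > eel → go right; kit > ewe → go right; kit > jay → go right. Place as right child of jay.
Insert koi: koi > eel → go right; koi > ewe → go right; koi > jay → go right; koi > kit → go right. Place as right child of kit.
Insert pug: pug > eel → go right; pug > ewe → go right; pug > jay → go right; pug > kit → go right; pug > koi → go right. Place as right child of koi.
Insert yak: yak > eel → go right; yak > ewe → go right; yak > jay → go right; yak > kit → go right; yak > koi → go right; yak > pug → go right. Place as right child of pug.
Insert owl: owl > eel → go right; owl > ewe → go right; owl > jay → go right; owl > kit → go right; owl > koi → go right; owl < pug → go left. Place as left child of pug.
Insert hog: hog > eel → go right; hog > ewe → go right; hog < jay → go left. Place as left child of jay.
Insert rat: rat > eel → go right; rat > ewe → go right; rat > jay → go right; rat > kit → go right; rat > koi → go right; rat > pug → go right; rat < yak → go left. Place as left child of yak.
Insert hen: hen > eel → go right; hen > ewe → go right; hen < jay → go left; hen < hog → go left. Place as left child of hog.
Insert bee: bee < eel → go left; bee > asp → go right; bee < cod → go left; bee < cat → go left. Place as left child of cat.
Insert gnu: gnu > eel → go right; gnu > ewe → go right; gnu < jay → go left; gnu < hog → go left; gnu < hen → go left. Place as left child of hen.

Path to gnu: eel → ewe → jay → hog → hen → gnu, which is 5 edges.

5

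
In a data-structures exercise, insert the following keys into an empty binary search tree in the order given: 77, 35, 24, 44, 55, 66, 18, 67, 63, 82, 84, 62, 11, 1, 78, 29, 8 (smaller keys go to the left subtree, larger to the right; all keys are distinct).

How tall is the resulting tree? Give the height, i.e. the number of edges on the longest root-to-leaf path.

6

77: root
35: left child of 77 (depth 1)
24: left child of 35 (depth 2)
44: right child of 35 (depth 2)
55: right child of 44 (depth 3)
66: right child of 55 (depth 4)
18: left child of 24 (depth 3)
67: right child of 66 (depth 5)
63: left child of 66 (depth 5)
82: right child of 77 (depth 1)
84: right child of 82 (depth 2)
62: left child of 63 (depth 6)
11: left child of 18 (depth 4)
1: left child of 11 (depth 5)
78: left child of 82 (depth 2)
29: right child of 24 (depth 3)
8: right child of 1 (depth 6)

The deepest node is 62 at depth 6.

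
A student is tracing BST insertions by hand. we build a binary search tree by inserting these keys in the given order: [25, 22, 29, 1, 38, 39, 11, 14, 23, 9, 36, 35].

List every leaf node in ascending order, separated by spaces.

9 14 23 35 39

25: root
22: left child of 25 (depth 1)
29: right child of 25 (depth 1)
1: left child of 22 (depth 2)
38: right child of 29 (depth 2)
39: right child of 38 (depth 3)
11: right child of 1 (depth 3)
14: right child of 11 (depth 4)
23: right child of 22 (depth 2)
9: left child of 11 (depth 4)
36: left child of 38 (depth 3)
35: left child of 36 (depth 4)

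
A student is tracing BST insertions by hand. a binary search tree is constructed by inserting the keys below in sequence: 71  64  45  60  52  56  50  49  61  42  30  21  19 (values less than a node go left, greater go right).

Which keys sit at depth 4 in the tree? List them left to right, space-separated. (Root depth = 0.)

71: root
64: left child of 71 (depth 1)
45: left child of 64 (depth 2)
60: right child of 45 (depth 3)
52: left child of 60 (depth 4)
56: right child of 52 (depth 5)
50: left child of 52 (depth 5)
49: left child of 50 (depth 6)
61: right child of 60 (depth 4)
42: left child of 45 (depth 3)
30: left child of 42 (depth 4)
21: left child of 30 (depth 5)
19: left child of 21 (depth 6)

30 52 61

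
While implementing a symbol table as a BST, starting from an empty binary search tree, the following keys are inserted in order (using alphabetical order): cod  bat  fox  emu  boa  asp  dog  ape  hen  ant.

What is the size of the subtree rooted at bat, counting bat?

5

Insert cod: tree is empty, so cod becomes the root.
Insert bat: bat < cod → go left. Place as left child of cod.
Insert fox: fox > cod → go right. Place as right child of cod.
Insert emu: emu > cod → go right; emu < fox → go left. Place as left child of fox.
Insert boa: boa < cod → go left; boa > bat → go right. Place as right child of bat.
Insert asp: asp < cod → go left; asp < bat → go left. Place as left child of bat.
Insert dog: dog > cod → go right; dog < fox → go left; dog < emu → go left. Place as left child of emu.
Insert ape: ape < cod → go left; ape < bat → go left; ape < asp → go left. Place as left child of asp.
Insert hen: hen > cod → go right; hen > fox → go right. Place as right child of fox.
Insert ant: ant < cod → go left; ant < bat → go left; ant < asp → go left; ant < ape → go left. Place as left child of ape.

Subtree rooted at bat contains: bat, asp, ape, ant, boa — 5 nodes.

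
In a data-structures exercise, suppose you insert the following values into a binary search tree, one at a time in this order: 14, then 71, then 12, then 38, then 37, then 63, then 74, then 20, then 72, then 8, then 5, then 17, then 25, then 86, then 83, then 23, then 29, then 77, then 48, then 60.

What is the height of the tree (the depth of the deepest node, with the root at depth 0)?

6

14: root
71: right child of 14 (depth 1)
12: left child of 14 (depth 1)
38: left child of 71 (depth 2)
37: left child of 38 (depth 3)
63: right child of 38 (depth 3)
74: right child of 71 (depth 2)
20: left child of 37 (depth 4)
72: left child of 74 (depth 3)
8: left child of 12 (depth 2)
5: left child of 8 (depth 3)
17: left child of 20 (depth 5)
25: right child of 20 (depth 5)
86: right child of 74 (depth 3)
83: left child of 86 (depth 4)
23: left child of 25 (depth 6)
29: right child of 25 (depth 6)
77: left child of 83 (depth 5)
48: left child of 63 (depth 4)
60: right child of 48 (depth 5)

The deepest node is 23 at depth 6.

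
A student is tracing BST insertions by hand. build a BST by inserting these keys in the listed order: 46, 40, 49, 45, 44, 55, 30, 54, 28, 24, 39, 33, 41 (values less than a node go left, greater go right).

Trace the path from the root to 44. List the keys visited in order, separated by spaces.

46: root
40: left child of 46 (depth 1)
49: right child of 46 (depth 1)
45: right child of 40 (depth 2)
44: left child of 45 (depth 3)
55: right child of 49 (depth 2)
30: left child of 40 (depth 2)
54: left child of 55 (depth 3)
28: left child of 30 (depth 3)
24: left child of 28 (depth 4)
39: right child of 30 (depth 3)
33: left child of 39 (depth 4)
41: left child of 44 (depth 4)

46 40 45 44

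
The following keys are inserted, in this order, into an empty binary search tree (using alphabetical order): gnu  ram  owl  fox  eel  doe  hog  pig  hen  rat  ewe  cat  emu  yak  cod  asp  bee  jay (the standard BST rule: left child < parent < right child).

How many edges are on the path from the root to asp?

Resulting structure (node: left, right):
  gnu: L=fox, R=ram
  ram: L=owl, R=rat
  owl: L=hog, R=pig
  fox: L=eel, R=–
  eel: L=doe, R=ewe
  doe: L=cat, R=–
  hog: L=hen, R=jay
  pig: L=–, R=–
  hen: L=–, R=–
  rat: L=–, R=yak
  ewe: L=emu, R=–
  cat: L=asp, R=cod
  emu: L=–, R=–
  yak: L=–, R=–
  cod: L=–, R=–
  asp: L=–, R=bee
  bee: L=–, R=–
  jay: L=–, R=–

Path to asp: gnu → fox → eel → doe → cat → asp, which is 5 edges.

5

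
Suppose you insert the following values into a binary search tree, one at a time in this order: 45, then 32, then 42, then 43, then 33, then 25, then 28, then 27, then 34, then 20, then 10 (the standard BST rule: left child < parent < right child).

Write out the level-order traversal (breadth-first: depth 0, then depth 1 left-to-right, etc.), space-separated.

45 32 25 42 20 28 33 43 10 27 34

Resulting structure (node: left, right):
  45: L=32, R=–
  32: L=25, R=42
  42: L=33, R=43
  43: L=–, R=–
  33: L=–, R=34
  25: L=20, R=28
  28: L=27, R=–
  27: L=–, R=–
  34: L=–, R=–
  20: L=10, R=–
  10: L=–, R=–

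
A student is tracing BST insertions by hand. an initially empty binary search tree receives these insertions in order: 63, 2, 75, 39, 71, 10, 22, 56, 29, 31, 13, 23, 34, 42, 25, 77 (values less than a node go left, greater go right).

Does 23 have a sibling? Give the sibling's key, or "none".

Insert 63: tree is empty, so 63 becomes the root.
Insert 2: 2 < 63 → go left. Place as left child of 63.
Insert 75: 75 > 63 → go right. Place as right child of 63.
Insert 39: 39 < 63 → go left; 39 > 2 → go right. Place as right child of 2.
Insert 71: 71 > 63 → go right; 71 < 75 → go left. Place as left child of 75.
Insert 10: 10 < 63 → go left; 10 > 2 → go right; 10 < 39 → go left. Place as left child of 39.
Insert 22: 22 < 63 → go left; 22 > 2 → go right; 22 < 39 → go left; 22 > 10 → go right. Place as right child of 10.
Insert 56: 56 < 63 → go left; 56 > 2 → go right; 56 > 39 → go right. Place as right child of 39.
Insert 29: 29 < 63 → go left; 29 > 2 → go right; 29 < 39 → go left; 29 > 10 → go right; 29 > 22 → go right. Place as right child of 22.
Insert 31: 31 < 63 → go left; 31 > 2 → go right; 31 < 39 → go left; 31 > 10 → go right; 31 > 22 → go right; 31 > 29 → go right. Place as right child of 29.
Insert 13: 13 < 63 → go left; 13 > 2 → go right; 13 < 39 → go left; 13 > 10 → go right; 13 < 22 → go left. Place as left child of 22.
Insert 23: 23 < 63 → go left; 23 > 2 → go right; 23 < 39 → go left; 23 > 10 → go right; 23 > 22 → go right; 23 < 29 → go left. Place as left child of 29.
Insert 34: 34 < 63 → go left; 34 > 2 → go right; 34 < 39 → go left; 34 > 10 → go right; 34 > 22 → go right; 34 > 29 → go right; 34 > 31 → go right. Place as right child of 31.
Insert 42: 42 < 63 → go left; 42 > 2 → go right; 42 > 39 → go right; 42 < 56 → go left. Place as left child of 56.
Insert 25: 25 < 63 → go left; 25 > 2 → go right; 25 < 39 → go left; 25 > 10 → go right; 25 > 22 → go right; 25 < 29 → go left; 25 > 23 → go right. Place as right child of 23.
Insert 77: 77 > 63 → go right; 77 > 75 → go right. Place as right child of 75.

23's parent is 29; the other child of 29 is 31.

31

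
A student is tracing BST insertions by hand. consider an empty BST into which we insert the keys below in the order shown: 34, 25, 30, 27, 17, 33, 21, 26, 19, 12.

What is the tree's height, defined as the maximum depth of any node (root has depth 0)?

4

34: root
25: left child of 34 (depth 1)
30: right child of 25 (depth 2)
27: left child of 30 (depth 3)
17: left child of 25 (depth 2)
33: right child of 30 (depth 3)
21: right child of 17 (depth 3)
26: left child of 27 (depth 4)
19: left child of 21 (depth 4)
12: left child of 17 (depth 3)

The deepest node is 26 at depth 4.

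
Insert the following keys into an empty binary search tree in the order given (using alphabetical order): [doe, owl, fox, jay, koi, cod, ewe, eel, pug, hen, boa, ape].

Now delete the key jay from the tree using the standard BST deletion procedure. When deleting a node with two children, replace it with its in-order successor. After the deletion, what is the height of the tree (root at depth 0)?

4

doe: root
owl: right child of doe (depth 1)
fox: left child of owl (depth 2)
jay: right child of fox (depth 3)
koi: right child of jay (depth 4)
cod: left child of doe (depth 1)
ewe: left child of fox (depth 3)
eel: left child of ewe (depth 4)
pug: right child of owl (depth 2)
hen: left child of jay (depth 4)
boa: left child of cod (depth 2)
ape: left child of boa (depth 3)

Delete jay (two children — replace with in-order successor).
After deletion, deepest node is eel at depth 4.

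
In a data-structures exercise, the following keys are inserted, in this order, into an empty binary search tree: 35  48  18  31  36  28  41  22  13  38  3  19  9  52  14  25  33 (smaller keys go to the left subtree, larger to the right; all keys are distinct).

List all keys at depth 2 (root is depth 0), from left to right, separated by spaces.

Insert 35: tree is empty, so 35 becomes the root.
Insert 48: 48 > 35 → go right. Place as right child of 35.
Insert 18: 18 < 35 → go left. Place as left child of 35.
Insert 31: 31 < 35 → go left; 31 > 18 → go right. Place as right child of 18.
Insert 36: 36 > 35 → go right; 36 < 48 → go left. Place as left child of 48.
Insert 28: 28 < 35 → go left; 28 > 18 → go right; 28 < 31 → go left. Place as left child of 31.
Insert 41: 41 > 35 → go right; 41 < 48 → go left; 41 > 36 → go right. Place as right child of 36.
Insert 22: 22 < 35 → go left; 22 > 18 → go right; 22 < 31 → go left; 22 < 28 → go left. Place as left child of 28.
Insert 13: 13 < 35 → go left; 13 < 18 → go left. Place as left child of 18.
Insert 38: 38 > 35 → go right; 38 < 48 → go left; 38 > 36 → go right; 38 < 41 → go left. Place as left child of 41.
Insert 3: 3 < 35 → go left; 3 < 18 → go left; 3 < 13 → go left. Place as left child of 13.
Insert 19: 19 < 35 → go left; 19 > 18 → go right; 19 < 31 → go left; 19 < 28 → go left; 19 < 22 → go left. Place as left child of 22.
Insert 9: 9 < 35 → go left; 9 < 18 → go left; 9 < 13 → go left; 9 > 3 → go right. Place as right child of 3.
Insert 52: 52 > 35 → go right; 52 > 48 → go right. Place as right child of 48.
Insert 14: 14 < 35 → go left; 14 < 18 → go left; 14 > 13 → go right. Place as right child of 13.
Insert 25: 25 < 35 → go left; 25 > 18 → go right; 25 < 31 → go left; 25 < 28 → go left; 25 > 22 → go right. Place as right child of 22.
Insert 33: 33 < 35 → go left; 33 > 18 → go right; 33 > 31 → go right. Place as right child of 31.

13 31 36 52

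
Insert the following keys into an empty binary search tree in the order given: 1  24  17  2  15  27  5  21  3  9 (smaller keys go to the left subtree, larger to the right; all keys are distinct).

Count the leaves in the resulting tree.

4

Resulting structure (node: left, right):
  1: L=–, R=24
  24: L=17, R=27
  17: L=2, R=21
  2: L=–, R=15
  15: L=5, R=–
  27: L=–, R=–
  5: L=3, R=9
  21: L=–, R=–
  3: L=–, R=–
  9: L=–, R=–

Leaves: 3, 9, 21, 27 — 4 in total.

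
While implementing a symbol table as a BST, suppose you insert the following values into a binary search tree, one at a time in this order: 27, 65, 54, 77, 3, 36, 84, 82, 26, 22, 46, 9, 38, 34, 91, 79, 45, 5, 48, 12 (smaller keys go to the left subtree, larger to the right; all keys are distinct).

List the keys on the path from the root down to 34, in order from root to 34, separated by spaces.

27 65 54 36 34

Insert 27: tree is empty, so 27 becomes the root.
Insert 65: 65 > 27 → go right. Place as right child of 27.
Insert 54: 54 > 27 → go right; 54 < 65 → go left. Place as left child of 65.
Insert 77: 77 > 27 → go right; 77 > 65 → go right. Place as right child of 65.
Insert 3: 3 < 27 → go left. Place as left child of 27.
Insert 36: 36 > 27 → go right; 36 < 65 → go left; 36 < 54 → go left. Place as left child of 54.
Insert 84: 84 > 27 → go right; 84 > 65 → go right; 84 > 77 → go right. Place as right child of 77.
Insert 82: 82 > 27 → go right; 82 > 65 → go right; 82 > 77 → go right; 82 < 84 → go left. Place as left child of 84.
Insert 26: 26 < 27 → go left; 26 > 3 → go right. Place as right child of 3.
Insert 22: 22 < 27 → go left; 22 > 3 → go right; 22 < 26 → go left. Place as left child of 26.
Insert 46: 46 > 27 → go right; 46 < 65 → go left; 46 < 54 → go left; 46 > 36 → go right. Place as right child of 36.
Insert 9: 9 < 27 → go left; 9 > 3 → go right; 9 < 26 → go left; 9 < 22 → go left. Place as left child of 22.
Insert 38: 38 > 27 → go right; 38 < 65 → go left; 38 < 54 → go left; 38 > 36 → go right; 38 < 46 → go left. Place as left child of 46.
Insert 34: 34 > 27 → go right; 34 < 65 → go left; 34 < 54 → go left; 34 < 36 → go left. Place as left child of 36.
Insert 91: 91 > 27 → go right; 91 > 65 → go right; 91 > 77 → go right; 91 > 84 → go right. Place as right child of 84.
Insert 79: 79 > 27 → go right; 79 > 65 → go right; 79 > 77 → go right; 79 < 84 → go left; 79 < 82 → go left. Place as left child of 82.
Insert 45: 45 > 27 → go right; 45 < 65 → go left; 45 < 54 → go left; 45 > 36 → go right; 45 < 46 → go left; 45 > 38 → go right. Place as right child of 38.
Insert 5: 5 < 27 → go left; 5 > 3 → go right; 5 < 26 → go left; 5 < 22 → go left; 5 < 9 → go left. Place as left child of 9.
Insert 48: 48 > 27 → go right; 48 < 65 → go left; 48 < 54 → go left; 48 > 36 → go right; 48 > 46 → go right. Place as right child of 46.
Insert 12: 12 < 27 → go left; 12 > 3 → go right; 12 < 26 → go left; 12 < 22 → go left; 12 > 9 → go right. Place as right child of 9.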